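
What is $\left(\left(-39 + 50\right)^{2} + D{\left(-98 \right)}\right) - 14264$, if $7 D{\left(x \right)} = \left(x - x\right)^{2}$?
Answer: $-14143$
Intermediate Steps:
$D{\left(x \right)} = 0$ ($D{\left(x \right)} = \frac{\left(x - x\right)^{2}}{7} = \frac{0^{2}}{7} = \frac{1}{7} \cdot 0 = 0$)
$\left(\left(-39 + 50\right)^{2} + D{\left(-98 \right)}\right) - 14264 = \left(\left(-39 + 50\right)^{2} + 0\right) - 14264 = \left(11^{2} + 0\right) - 14264 = \left(121 + 0\right) - 14264 = 121 - 14264 = -14143$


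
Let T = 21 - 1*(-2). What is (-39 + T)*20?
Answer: -320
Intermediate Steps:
T = 23 (T = 21 + 2 = 23)
(-39 + T)*20 = (-39 + 23)*20 = -16*20 = -320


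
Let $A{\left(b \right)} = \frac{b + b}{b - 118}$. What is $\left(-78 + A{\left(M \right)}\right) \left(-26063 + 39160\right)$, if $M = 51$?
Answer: $- \frac{69780816}{67} \approx -1.0415 \cdot 10^{6}$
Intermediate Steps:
$A{\left(b \right)} = \frac{2 b}{-118 + b}$
$\left(-78 + A{\left(M \right)}\right) \left(-26063 + 39160\right) = \left(-78 + 2 \cdot 51 \frac{1}{-118 + 51}\right) \left(-26063 + 39160\right) = \left(-78 + 2 \cdot 51 \frac{1}{-67}\right) 13097 = \left(-78 + 2 \cdot 51 \left(- \frac{1}{67}\right)\right) 13097 = \left(-78 - \frac{102}{67}\right) 13097 = \left(- \frac{5328}{67}\right) 13097 = - \frac{69780816}{67}$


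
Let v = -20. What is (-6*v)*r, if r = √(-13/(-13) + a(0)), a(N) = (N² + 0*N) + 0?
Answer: 120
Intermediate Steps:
a(N) = N² (a(N) = (N² + 0) + 0 = N² + 0 = N²)
r = 1 (r = √(-13/(-13) + 0²) = √(-13*(-1/13) + 0) = √(1 + 0) = √1 = 1)
(-6*v)*r = -6*(-20)*1 = 120*1 = 120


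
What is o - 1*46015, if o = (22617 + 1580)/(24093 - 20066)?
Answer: -185278208/4027 ≈ -46009.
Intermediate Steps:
o = 24197/4027 ≈ 6.0087
o - 1*46015 = 24197/4027 - 1*46015 = 24197/4027 - 46015 = -185278208/4027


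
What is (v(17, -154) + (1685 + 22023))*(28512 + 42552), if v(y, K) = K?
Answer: 1673841456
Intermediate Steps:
(v(17, -154) + (1685 + 22023))*(28512 + 42552) = (-154 + (1685 + 22023))*(28512 + 42552) = (-154 + 23708)*71064 = 23554*71064 = 1673841456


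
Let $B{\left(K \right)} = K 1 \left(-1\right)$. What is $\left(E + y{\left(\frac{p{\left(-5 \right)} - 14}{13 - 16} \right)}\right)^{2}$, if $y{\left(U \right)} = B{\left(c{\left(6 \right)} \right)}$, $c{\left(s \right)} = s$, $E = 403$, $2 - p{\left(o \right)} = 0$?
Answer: $157609$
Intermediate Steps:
$p{\left(o \right)} = 2$ ($p{\left(o \right)} = 2 - 0 = 2 + 0 = 2$)
$B{\left(K \right)} = - K$ ($B{\left(K \right)} = K \left(-1\right) = - K$)
$y{\left(U \right)} = -6$ ($y{\left(U \right)} = \left(-1\right) 6 = -6$)
$\left(E + y{\left(\frac{p{\left(-5 \right)} - 14}{13 - 16} \right)}\right)^{2} = \left(403 - 6\right)^{2} = 397^{2} = 157609$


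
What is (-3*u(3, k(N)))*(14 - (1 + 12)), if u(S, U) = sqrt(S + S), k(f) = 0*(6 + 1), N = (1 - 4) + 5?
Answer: -3*sqrt(6) ≈ -7.3485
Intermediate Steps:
N = 2 (N = -3 + 5 = 2)
k(f) = 0 (k(f) = 0*7 = 0)
u(S, U) = sqrt(2)*sqrt(S) (u(S, U) = sqrt(2*S) = sqrt(2)*sqrt(S))
(-3*u(3, k(N)))*(14 - (1 + 12)) = (-3*sqrt(2)*sqrt(3))*(14 - (1 + 12)) = (-3*sqrt(6))*(14 - 1*13) = (-3*sqrt(6))*(14 - 13) = -3*sqrt(6)*1 = -3*sqrt(6)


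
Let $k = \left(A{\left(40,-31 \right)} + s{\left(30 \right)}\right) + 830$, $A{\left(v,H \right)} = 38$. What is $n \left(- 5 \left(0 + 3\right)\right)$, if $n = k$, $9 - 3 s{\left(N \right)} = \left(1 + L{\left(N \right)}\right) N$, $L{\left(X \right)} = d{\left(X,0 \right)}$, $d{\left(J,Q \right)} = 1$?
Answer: $-12765$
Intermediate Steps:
$L{\left(X \right)} = 1$
$s{\left(N \right)} = 3 - \frac{2 N}{3}$ ($s{\left(N \right)} = 3 - \frac{\left(1 + 1\right) N}{3} = 3 - \frac{2 N}{3}$)
$k = 851$ ($k = \left(38 + \left(3 - 20\right)\right) + 830 = \left(38 - 17\right) + 830 = 21 + 830 = 851$)
$n = 851$
$n \left(- 5 \left(0 + 3\right)\right) = 851 \left(- 5 \left(0 + 3\right)\right) = 851 \left(\left(-5\right) 3\right) = 851 \left(-15\right) = -12765$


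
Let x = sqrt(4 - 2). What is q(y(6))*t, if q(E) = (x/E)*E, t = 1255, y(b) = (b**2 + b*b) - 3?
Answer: 1255*sqrt(2) ≈ 1774.8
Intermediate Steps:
x = sqrt(2) ≈ 1.4142
y(b) = -3 + 2*b**2 (y(b) = (b**2 + b**2) - 3 = 2*b**2 - 3 = -3 + 2*b**2)
q(E) = sqrt(2) (q(E) = (sqrt(2)/E)*E = sqrt(2))
q(y(6))*t = sqrt(2)*1255 = 1255*sqrt(2)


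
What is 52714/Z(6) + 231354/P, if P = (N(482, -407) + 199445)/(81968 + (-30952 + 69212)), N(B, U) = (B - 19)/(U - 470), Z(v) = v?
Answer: 38896021731793/262369203 ≈ 1.4825e+5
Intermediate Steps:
N(B, U) = (-19 + B)/(-470 + U)
P = 87456401/52719978 (P = ((-19 + 482)/(-470 - 407) + 199445)/(81968 + (-30952 + 69212)) = (463/(-877) + 199445)/(81968 + 38260) = (-1/877*463 + 199445)/120228 = (-463/877 + 199445)*(1/120228) = (174912802/877)*(1/120228) = 87456401/52719978 ≈ 1.6589)
52714/Z(6) + 231354/P = 52714/6 + 231354/(87456401/52719978) = 52714*(⅙) + 231354*(52719978/87456401) = 26357/3 + 12196977790212/87456401 = 38896021731793/262369203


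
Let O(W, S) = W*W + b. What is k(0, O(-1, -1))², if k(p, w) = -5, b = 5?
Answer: 25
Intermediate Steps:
O(W, S) = 5 + W² (O(W, S) = W*W + 5 = W² + 5 = 5 + W²)
k(0, O(-1, -1))² = (-5)² = 25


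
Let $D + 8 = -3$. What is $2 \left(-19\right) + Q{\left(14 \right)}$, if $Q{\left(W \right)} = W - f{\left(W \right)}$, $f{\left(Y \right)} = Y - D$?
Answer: $-49$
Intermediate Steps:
$D = -11$ ($D = -8 - 3 = -11$)
$f{\left(Y \right)} = 11 + Y$ ($f{\left(Y \right)} = Y - -11 = Y + 11 = 11 + Y$)
$Q{\left(W \right)} = -11$ ($Q{\left(W \right)} = W - \left(11 + W\right) = -11$)
$2 \left(-19\right) + Q{\left(14 \right)} = 2 \left(-19\right) - 11 = -38 - 11 = -49$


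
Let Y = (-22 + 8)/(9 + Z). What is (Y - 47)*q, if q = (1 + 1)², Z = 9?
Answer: -1720/9 ≈ -191.11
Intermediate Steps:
q = 4 (q = 2² = 4)
Y = -7/9 (Y = (-22 + 8)/(9 + 9) = -14/18 = -14*1/18 = -7/9 ≈ -0.77778)
(Y - 47)*q = (-7/9 - 47)*4 = -430/9*4 = -1720/9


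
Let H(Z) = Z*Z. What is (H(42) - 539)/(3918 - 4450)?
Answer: -175/76 ≈ -2.3026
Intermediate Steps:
H(Z) = Z²
(H(42) - 539)/(3918 - 4450) = (42² - 539)/(3918 - 4450) = (1764 - 539)/(-532) = 1225*(-1/532) = -175/76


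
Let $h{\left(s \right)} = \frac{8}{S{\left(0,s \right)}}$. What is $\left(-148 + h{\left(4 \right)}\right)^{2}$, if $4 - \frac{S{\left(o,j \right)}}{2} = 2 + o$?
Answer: $21316$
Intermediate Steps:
$S{\left(o,j \right)} = 4 - 2 o$ ($S{\left(o,j \right)} = 8 - 2 \left(2 + o\right) = 8 - \left(4 + 2 o\right) = 4 - 2 o$)
$h{\left(s \right)} = 2$ ($h{\left(s \right)} = \frac{8}{4 - 0} = \frac{8}{4 + 0} = \frac{8}{4} = 8 \cdot \frac{1}{4} = 2$)
$\left(-148 + h{\left(4 \right)}\right)^{2} = \left(-148 + 2\right)^{2} = \left(-146\right)^{2} = 21316$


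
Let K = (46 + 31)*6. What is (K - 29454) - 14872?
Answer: -43864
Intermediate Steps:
K = 462 (K = 77*6 = 462)
(K - 29454) - 14872 = (462 - 29454) - 14872 = -28992 - 14872 = -43864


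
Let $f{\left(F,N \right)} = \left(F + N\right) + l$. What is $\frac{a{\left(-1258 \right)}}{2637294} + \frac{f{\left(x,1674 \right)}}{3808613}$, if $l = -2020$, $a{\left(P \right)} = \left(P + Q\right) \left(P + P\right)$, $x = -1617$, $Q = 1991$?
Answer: $- \frac{3514563871943}{5022216106611} \approx -0.6998$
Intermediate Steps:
$a{\left(P \right)} = 2 P \left(1991 + P\right)$ ($a{\left(P \right)} = \left(P + 1991\right) \left(P + P\right) = \left(1991 + P\right) 2 P = 2 P \left(1991 + P\right)$)
$f{\left(F,N \right)} = -2020 + F + N$ ($f{\left(F,N \right)} = \left(F + N\right) - 2020 = -2020 + F + N$)
$\frac{a{\left(-1258 \right)}}{2637294} + \frac{f{\left(x,1674 \right)}}{3808613} = \frac{2 \left(-1258\right) \left(1991 - 1258\right)}{2637294} + \frac{-2020 - 1617 + 1674}{3808613} = 2 \left(-1258\right) 733 \cdot \frac{1}{2637294} - \frac{1963}{3808613} = \left(-1844228\right) \frac{1}{2637294} - \frac{1963}{3808613} = - \frac{922114}{1318647} - \frac{1963}{3808613} = - \frac{3514563871943}{5022216106611}$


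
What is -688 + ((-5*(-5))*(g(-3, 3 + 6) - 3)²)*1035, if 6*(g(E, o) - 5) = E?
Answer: 230123/4 ≈ 57531.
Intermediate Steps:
g(E, o) = 5 + E/6
-688 + ((-5*(-5))*(g(-3, 3 + 6) - 3)²)*1035 = -688 + ((-5*(-5))*((5 + (⅙)*(-3)) - 3)²)*1035 = -688 + (25*((5 - ½) - 3)²)*1035 = -688 + (25*(9/2 - 3)²)*1035 = -688 + (25*(3/2)²)*1035 = -688 + (25*(9/4))*1035 = -688 + (225/4)*1035 = -688 + 232875/4 = 230123/4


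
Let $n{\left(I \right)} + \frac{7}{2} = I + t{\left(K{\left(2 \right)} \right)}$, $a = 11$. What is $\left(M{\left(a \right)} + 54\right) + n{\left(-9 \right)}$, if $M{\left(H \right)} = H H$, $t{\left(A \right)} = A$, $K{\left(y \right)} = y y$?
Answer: $\frac{333}{2} \approx 166.5$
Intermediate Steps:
$K{\left(y \right)} = y^{2}$
$n{\left(I \right)} = \frac{1}{2} + I$ ($n{\left(I \right)} = - \frac{7}{2} + \left(I + 2^{2}\right) = - \frac{7}{2} + \left(I + 4\right) = - \frac{7}{2} + \left(4 + I\right) = \frac{1}{2} + I$)
$M{\left(H \right)} = H^{2}$
$\left(M{\left(a \right)} + 54\right) + n{\left(-9 \right)} = \left(11^{2} + 54\right) + \left(\frac{1}{2} - 9\right) = \left(121 + 54\right) - \frac{17}{2} = 175 - \frac{17}{2} = \frac{333}{2}$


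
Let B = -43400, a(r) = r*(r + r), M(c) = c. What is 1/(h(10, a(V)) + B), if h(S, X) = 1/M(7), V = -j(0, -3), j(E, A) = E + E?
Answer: -7/303799 ≈ -2.3042e-5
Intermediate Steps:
j(E, A) = 2*E
V = 0 (V = -2*0 = -1*0 = 0)
a(r) = 2*r² (a(r) = r*(2*r) = 2*r²)
h(S, X) = ⅐ (h(S, X) = 1/7 = ⅐)
1/(h(10, a(V)) + B) = 1/(⅐ - 43400) = 1/(-303799/7) = -7/303799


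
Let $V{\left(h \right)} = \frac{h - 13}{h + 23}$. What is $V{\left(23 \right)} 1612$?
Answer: $\frac{8060}{23} \approx 350.43$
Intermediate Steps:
$V{\left(h \right)} = \frac{-13 + h}{23 + h}$ ($V{\left(h \right)} = \frac{h - 13}{23 + h} = \frac{-13 + h}{23 + h}$)
$V{\left(23 \right)} 1612 = \frac{-13 + 23}{23 + 23} \cdot 1612 = \frac{1}{46} \cdot 10 \cdot 1612 = \frac{5}{23} \cdot 1612 = \frac{8060}{23}$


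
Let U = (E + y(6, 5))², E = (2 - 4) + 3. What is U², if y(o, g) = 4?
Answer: 625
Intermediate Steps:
E = 1 (E = -2 + 3 = 1)
U = 25 (U = (1 + 4)² = 5² = 25)
U² = 25² = 625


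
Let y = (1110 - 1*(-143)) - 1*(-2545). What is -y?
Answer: -3798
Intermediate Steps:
y = 3798 (y = (1110 + 143) + 2545 = 1253 + 2545 = 3798)
-y = -1*3798 = -3798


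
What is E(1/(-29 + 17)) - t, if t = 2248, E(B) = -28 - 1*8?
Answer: -2284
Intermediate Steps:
E(B) = -36 (E(B) = -28 - 8 = -36)
E(1/(-29 + 17)) - t = -36 - 1*2248 = -36 - 2248 = -2284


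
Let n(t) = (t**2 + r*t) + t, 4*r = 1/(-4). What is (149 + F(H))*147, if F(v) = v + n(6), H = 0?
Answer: 224175/8 ≈ 28022.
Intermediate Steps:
r = -1/16 (r = (1/4)/(-4) = (1/4)*(-1/4) = -1/16 ≈ -0.062500)
n(t) = t**2 + 15*t/16 (n(t) = (t**2 - t/16) + t = t**2 + 15*t/16)
F(v) = 333/8 + v (F(v) = v + (1/16)*6*(15 + 16*6) = v + (1/16)*6*(15 + 96) = v + (1/16)*6*111 = v + 333/8 = 333/8 + v)
(149 + F(H))*147 = (149 + (333/8 + 0))*147 = (149 + 333/8)*147 = (1525/8)*147 = 224175/8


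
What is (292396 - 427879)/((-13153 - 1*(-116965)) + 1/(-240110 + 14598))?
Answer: -30553042296/23410851743 ≈ -1.3051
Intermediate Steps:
(292396 - 427879)/((-13153 - 1*(-116965)) + 1/(-240110 + 14598)) = -135483/((-13153 + 116965) + 1/(-225512)) = -135483/(103812 - 1/225512) = -135483/23410851743/225512 = -135483*225512/23410851743 = -30553042296/23410851743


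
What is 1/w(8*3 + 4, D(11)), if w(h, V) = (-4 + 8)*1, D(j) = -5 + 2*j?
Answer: ¼ ≈ 0.25000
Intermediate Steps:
w(h, V) = 4 (w(h, V) = 4*1 = 4)
1/w(8*3 + 4, D(11)) = 1/4 = ¼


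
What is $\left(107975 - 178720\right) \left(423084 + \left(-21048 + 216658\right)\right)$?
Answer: $-43769507030$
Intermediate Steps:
$\left(107975 - 178720\right) \left(423084 + \left(-21048 + 216658\right)\right) = - 70745 \left(423084 + 195610\right) = \left(-70745\right) 618694 = -43769507030$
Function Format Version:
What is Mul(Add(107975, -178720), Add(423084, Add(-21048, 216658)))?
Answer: -43769507030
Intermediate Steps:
Mul(Add(107975, -178720), Add(423084, Add(-21048, 216658))) = Mul(-70745, Add(423084, 195610)) = Mul(-70745, 618694) = -43769507030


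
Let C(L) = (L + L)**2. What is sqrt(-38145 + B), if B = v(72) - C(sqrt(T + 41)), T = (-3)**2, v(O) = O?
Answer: I*sqrt(38273) ≈ 195.63*I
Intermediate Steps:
T = 9
C(L) = 4*L**2 (C(L) = (2*L)**2 = 4*L**2)
B = -128 (B = 72 - 4*(sqrt(9 + 41))**2 = 72 - 4*(sqrt(50))**2 = 72 - 4*(5*sqrt(2))**2 = 72 - 4*50 = 72 - 1*200 = 72 - 200 = -128)
sqrt(-38145 + B) = sqrt(-38145 - 128) = sqrt(-38273) = I*sqrt(38273)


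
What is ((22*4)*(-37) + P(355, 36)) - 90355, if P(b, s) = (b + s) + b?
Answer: -92865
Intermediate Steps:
P(b, s) = s + 2*b
((22*4)*(-37) + P(355, 36)) - 90355 = ((22*4)*(-37) + (36 + 2*355)) - 90355 = (88*(-37) + (36 + 710)) - 90355 = (-3256 + 746) - 90355 = -2510 - 90355 = -92865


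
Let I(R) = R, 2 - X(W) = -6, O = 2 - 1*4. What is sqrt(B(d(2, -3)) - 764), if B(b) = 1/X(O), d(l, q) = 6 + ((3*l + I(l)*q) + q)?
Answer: 3*I*sqrt(1358)/4 ≈ 27.638*I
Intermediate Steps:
O = -2 (O = 2 - 4 = -2)
X(W) = 8 (X(W) = 2 - 1*(-6) = 2 + 6 = 8)
d(l, q) = 6 + q + 3*l + l*q (d(l, q) = 6 + ((3*l + l*q) + q) = 6 + (q + 3*l + l*q) = 6 + q + 3*l + l*q)
B(b) = 1/8
sqrt(B(d(2, -3)) - 764) = sqrt(1/8 - 764) = sqrt(-6111/8) = 3*I*sqrt(1358)/4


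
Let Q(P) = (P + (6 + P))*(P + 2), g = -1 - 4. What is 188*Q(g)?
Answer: 2256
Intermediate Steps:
g = -5
Q(P) = (2 + P)*(6 + 2*P) (Q(P) = (6 + 2*P)*(2 + P) = (2 + P)*(6 + 2*P))
188*Q(g) = 188*(12 + 2*(-5)² + 10*(-5)) = 188*(12 + 2*25 - 50) = 188*(12 + 50 - 50) = 188*12 = 2256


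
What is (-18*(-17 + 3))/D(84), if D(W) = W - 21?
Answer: 4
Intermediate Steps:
D(W) = -21 + W
(-18*(-17 + 3))/D(84) = (-18*(-17 + 3))/(-21 + 84) = -18*(-14)/63 = 252*(1/63) = 4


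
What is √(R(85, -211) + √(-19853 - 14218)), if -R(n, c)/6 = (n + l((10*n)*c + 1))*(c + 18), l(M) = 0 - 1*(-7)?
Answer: √(106536 + I*√34071) ≈ 326.4 + 0.283*I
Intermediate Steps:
l(M) = 7 (l(M) = 0 + 7 = 7)
R(n, c) = -6*(7 + n)*(18 + c) (R(n, c) = -6*(n + 7)*(c + 18) = -6*(7 + n)*(18 + c))
√(R(85, -211) + √(-19853 - 14218)) = √((-756 - 108*85 - 42*(-211) - 6*(-211)*85) + √(-19853 - 14218)) = √((-756 - 9180 + 8862 + 107610) + √(-34071)) = √(106536 + I*√34071)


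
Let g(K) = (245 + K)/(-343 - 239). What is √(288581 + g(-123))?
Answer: √24437309910/291 ≈ 537.20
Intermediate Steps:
g(K) = -245/582 - K/582 (g(K) = (245 + K)/(-582) = (245 + K)*(-1/582) = -245/582 - K/582)
√(288581 + g(-123)) = √(288581 + (-245/582 - 1/582*(-123))) = √(288581 + (-245/582 + 41/194)) = √(288581 - 61/291) = √(83977010/291) = √24437309910/291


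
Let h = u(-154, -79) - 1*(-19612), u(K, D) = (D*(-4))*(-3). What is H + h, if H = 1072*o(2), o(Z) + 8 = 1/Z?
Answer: 10624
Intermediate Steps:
o(Z) = -8 + 1/Z
u(K, D) = 12*D (u(K, D) = -4*D*(-3) = 12*D)
H = -8040 (H = 1072*(-8 + 1/2) = 1072*(-8 + ½) = 1072*(-15/2) = -8040)
h = 18664 (h = 12*(-79) - 1*(-19612) = -948 + 19612 = 18664)
H + h = -8040 + 18664 = 10624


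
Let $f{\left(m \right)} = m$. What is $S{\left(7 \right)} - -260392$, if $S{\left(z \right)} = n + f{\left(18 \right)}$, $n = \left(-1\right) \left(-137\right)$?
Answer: $260547$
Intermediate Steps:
$n = 137$
$S{\left(z \right)} = 155$ ($S{\left(z \right)} = 137 + 18 = 155$)
$S{\left(7 \right)} - -260392 = 155 - -260392 = 155 + 260392 = 260547$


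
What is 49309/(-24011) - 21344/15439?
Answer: -97982495/28515833 ≈ -3.4361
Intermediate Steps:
49309/(-24011) - 21344/15439 = 49309*(-1/24011) - 21344*1/15439 = -3793/1847 - 21344/15439 = -97982495/28515833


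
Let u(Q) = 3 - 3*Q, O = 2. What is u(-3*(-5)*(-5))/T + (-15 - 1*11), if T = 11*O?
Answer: -172/11 ≈ -15.636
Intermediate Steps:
T = 22 (T = 11*2 = 22)
u(-3*(-5)*(-5))/T + (-15 - 1*11) = (3 - 3*(-3*(-5))*(-5))/22 + (-15 - 1*11) = (3 - 45*(-5))/22 + (-15 - 11) = (3 - 3*(-75))/22 - 26 = (3 + 225)/22 - 26 = (1/22)*228 - 26 = 114/11 - 26 = -172/11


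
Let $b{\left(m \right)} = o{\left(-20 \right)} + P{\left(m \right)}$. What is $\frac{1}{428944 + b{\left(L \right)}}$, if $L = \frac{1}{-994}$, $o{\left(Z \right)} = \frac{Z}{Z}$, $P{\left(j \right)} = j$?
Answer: $\frac{994}{426371329} \approx 2.3313 \cdot 10^{-6}$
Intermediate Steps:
$o{\left(Z \right)} = 1$
$L = - \frac{1}{994} \approx -0.001006$
$b{\left(m \right)} = 1 + m$
$\frac{1}{428944 + b{\left(L \right)}} = \frac{1}{428944 + \left(1 - \frac{1}{994}\right)} = \frac{1}{428944 + \frac{993}{994}} = \frac{1}{\frac{426371329}{994}} = \frac{994}{426371329}$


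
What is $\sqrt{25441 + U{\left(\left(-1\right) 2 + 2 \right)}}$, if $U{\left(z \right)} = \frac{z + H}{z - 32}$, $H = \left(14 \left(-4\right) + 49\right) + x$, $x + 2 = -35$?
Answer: $\frac{\sqrt{407078}}{4} \approx 159.51$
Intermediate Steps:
$x = -37$ ($x = -2 - 35 = -37$)
$H = -44$ ($H = \left(14 \left(-4\right) + 49\right) - 37 = \left(-56 + 49\right) - 37 = -7 - 37 = -44$)
$U{\left(z \right)} = \frac{-44 + z}{-32 + z}$ ($U{\left(z \right)} = \frac{z - 44}{z - 32} = \frac{-44 + z}{-32 + z}$)
$\sqrt{25441 + U{\left(\left(-1\right) 2 + 2 \right)}} = \sqrt{25441 + \frac{-44 + \left(\left(-1\right) 2 + 2\right)}{-32 + \left(\left(-1\right) 2 + 2\right)}} = \sqrt{25441 + \frac{-44 + \left(-2 + 2\right)}{-32 + \left(-2 + 2\right)}} = \sqrt{25441 + \frac{-44 + 0}{-32 + 0}} = \sqrt{25441 + \frac{1}{-32} \left(-44\right)} = \sqrt{25441 - - \frac{11}{8}} = \sqrt{25441 + \frac{11}{8}} = \sqrt{\frac{203539}{8}} = \frac{\sqrt{407078}}{4}$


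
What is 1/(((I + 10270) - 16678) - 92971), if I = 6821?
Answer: -1/92558 ≈ -1.0804e-5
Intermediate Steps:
1/(((I + 10270) - 16678) - 92971) = 1/(((6821 + 10270) - 16678) - 92971) = 1/((17091 - 16678) - 92971) = 1/(413 - 92971) = 1/(-92558) = -1/92558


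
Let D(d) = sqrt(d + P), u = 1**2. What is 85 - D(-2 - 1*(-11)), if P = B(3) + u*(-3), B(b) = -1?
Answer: 85 - sqrt(5) ≈ 82.764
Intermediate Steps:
u = 1
P = -4 (P = -1 + 1*(-3) = -1 - 3 = -4)
D(d) = sqrt(-4 + d) (D(d) = sqrt(d - 4) = sqrt(-4 + d))
85 - D(-2 - 1*(-11)) = 85 - sqrt(-4 + (-2 - 1*(-11))) = 85 - sqrt(-4 + (-2 + 11)) = 85 - sqrt(-4 + 9) = 85 - sqrt(5)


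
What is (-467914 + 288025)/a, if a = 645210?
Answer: -59963/215070 ≈ -0.27881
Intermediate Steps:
(-467914 + 288025)/a = (-467914 + 288025)/645210 = -179889*1/645210 = -59963/215070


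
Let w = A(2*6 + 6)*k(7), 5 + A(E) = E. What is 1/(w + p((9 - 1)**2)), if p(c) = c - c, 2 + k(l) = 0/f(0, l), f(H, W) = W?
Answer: -1/26 ≈ -0.038462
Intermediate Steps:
A(E) = -5 + E
k(l) = -2 (k(l) = -2 + 0/l = -2 + 0 = -2)
p(c) = 0
w = -26 (w = (-5 + (2*6 + 6))*(-2) = (-5 + (12 + 6))*(-2) = (-5 + 18)*(-2) = 13*(-2) = -26)
1/(w + p((9 - 1)**2)) = 1/(-26 + 0) = 1/(-26) = -1/26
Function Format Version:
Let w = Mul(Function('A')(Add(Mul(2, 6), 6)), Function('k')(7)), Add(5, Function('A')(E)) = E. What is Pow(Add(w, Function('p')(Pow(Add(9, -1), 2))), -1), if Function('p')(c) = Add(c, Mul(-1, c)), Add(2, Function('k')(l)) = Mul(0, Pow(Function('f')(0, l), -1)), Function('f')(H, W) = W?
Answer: Rational(-1, 26) ≈ -0.038462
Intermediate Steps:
Function('A')(E) = Add(-5, E)
Function('k')(l) = -2 (Function('k')(l) = Add(-2, Mul(0, Pow(l, -1))) = Add(-2, 0) = -2)
Function('p')(c) = 0
w = -26 (w = Mul(Add(-5, Add(Mul(2, 6), 6)), -2) = Mul(Add(-5, Add(12, 6)), -2) = Mul(Add(-5, 18), -2) = Mul(13, -2) = -26)
Pow(Add(w, Function('p')(Pow(Add(9, -1), 2))), -1) = Pow(Add(-26, 0), -1) = Pow(-26, -1) = Rational(-1, 26)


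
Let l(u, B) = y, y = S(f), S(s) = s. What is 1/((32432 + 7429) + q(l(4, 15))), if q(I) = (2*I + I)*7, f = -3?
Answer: 1/39798 ≈ 2.5127e-5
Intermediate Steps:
y = -3
l(u, B) = -3
q(I) = 21*I (q(I) = (3*I)*7 = 21*I)
1/((32432 + 7429) + q(l(4, 15))) = 1/((32432 + 7429) + 21*(-3)) = 1/(39861 - 63) = 1/39798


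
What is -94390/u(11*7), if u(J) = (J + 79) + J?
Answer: -94390/233 ≈ -405.11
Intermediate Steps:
u(J) = 79 + 2*J (u(J) = (79 + J) + J = 79 + 2*J)
-94390/u(11*7) = -94390/(79 + 2*(11*7)) = -94390/(79 + 2*77) = -94390/(79 + 154) = -94390/233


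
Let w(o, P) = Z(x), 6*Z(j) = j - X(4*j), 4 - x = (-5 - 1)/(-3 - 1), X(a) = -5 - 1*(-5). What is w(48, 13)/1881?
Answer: 5/22572 ≈ 0.00022151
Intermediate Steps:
X(a) = 0 (X(a) = -5 + 5 = 0)
x = 5/2 (x = 4 - (-5 - 1)/(-3 - 1) = 4 - (-6)/(-4) = 4 - (-6)*(-1)/4 = 4 - 1*3/2 = 4 - 3/2 = 5/2 ≈ 2.5000)
Z(j) = j/6 (Z(j) = (j - 1*0)/6 = (j + 0)/6 = j/6)
w(o, P) = 5/12 (w(o, P) = (⅙)*(5/2) = 5/12)
w(48, 13)/1881 = (5/12)/1881 = (5/12)*(1/1881) = 5/22572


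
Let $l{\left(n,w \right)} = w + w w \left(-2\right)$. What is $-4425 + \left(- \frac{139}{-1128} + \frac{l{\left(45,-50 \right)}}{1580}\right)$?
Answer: $- \frac{394594439}{89112} \approx -4428.1$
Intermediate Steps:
$l{\left(n,w \right)} = w - 2 w^{2}$ ($l{\left(n,w \right)} = w + w^{2} \left(-2\right) = w - 2 w^{2}$)
$-4425 + \left(- \frac{139}{-1128} + \frac{l{\left(45,-50 \right)}}{1580}\right) = -4425 + \left(- \frac{139}{-1128} + \frac{\left(-50\right) \left(1 - -100\right)}{1580}\right) = -4425 + \left(\left(-139\right) \left(- \frac{1}{1128}\right) + - 50 \left(1 + 100\right) \frac{1}{1580}\right) = -4425 + \left(\frac{139}{1128} + \left(-50\right) 101 \cdot \frac{1}{1580}\right) = -4425 + \left(\frac{139}{1128} - \frac{505}{158}\right) = -4425 - \frac{273839}{89112} = - \frac{394594439}{89112}$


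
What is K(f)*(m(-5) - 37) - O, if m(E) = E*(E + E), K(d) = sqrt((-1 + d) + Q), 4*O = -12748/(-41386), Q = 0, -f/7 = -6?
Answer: -3187/41386 + 13*sqrt(41) ≈ 83.164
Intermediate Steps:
f = 42 (f = -7*(-6) = 42)
O = 3187/41386 (O = (-12748/(-41386))/4 = (-12748*(-1/41386))/4 = (1/4)*(6374/20693) = 3187/41386 ≈ 0.077007)
K(d) = sqrt(-1 + d) (K(d) = sqrt((-1 + d) + 0) = sqrt(-1 + d))
m(E) = 2*E**2 (m(E) = E*(2*E) = 2*E**2)
K(f)*(m(-5) - 37) - O = sqrt(-1 + 42)*(2*(-5)**2 - 37) - 1*3187/41386 = sqrt(41)*(2*25 - 37) - 3187/41386 = sqrt(41)*(50 - 37) - 3187/41386 = sqrt(41)*13 - 3187/41386 = 13*sqrt(41) - 3187/41386 = -3187/41386 + 13*sqrt(41)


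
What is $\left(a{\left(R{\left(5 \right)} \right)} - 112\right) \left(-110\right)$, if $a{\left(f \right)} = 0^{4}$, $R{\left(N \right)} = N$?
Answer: $12320$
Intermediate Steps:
$a{\left(f \right)} = 0$
$\left(a{\left(R{\left(5 \right)} \right)} - 112\right) \left(-110\right) = \left(0 - 112\right) \left(-110\right) = \left(-112\right) \left(-110\right) = 12320$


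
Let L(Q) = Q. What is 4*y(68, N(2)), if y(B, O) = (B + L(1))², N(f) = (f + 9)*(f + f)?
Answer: 19044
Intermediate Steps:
N(f) = 2*f*(9 + f) (N(f) = (9 + f)*(2*f) = 2*f*(9 + f))
y(B, O) = (1 + B)² (y(B, O) = (B + 1)² = (1 + B)²)
4*y(68, N(2)) = 4*(1 + 68)² = 4*69² = 4*4761 = 19044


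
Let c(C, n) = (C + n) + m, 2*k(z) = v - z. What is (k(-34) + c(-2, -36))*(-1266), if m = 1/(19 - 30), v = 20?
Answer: 154452/11 ≈ 14041.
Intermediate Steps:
k(z) = 10 - z/2 (k(z) = (20 - z)/2 = 10 - z/2)
m = -1/11 (m = 1/(-11) = -1/11 ≈ -0.090909)
c(C, n) = -1/11 + C + n (c(C, n) = (C + n) - 1/11 = -1/11 + C + n)
(k(-34) + c(-2, -36))*(-1266) = ((10 - ½*(-34)) + (-1/11 - 2 - 36))*(-1266) = ((10 + 17) - 419/11)*(-1266) = (27 - 419/11)*(-1266) = -122/11*(-1266) = 154452/11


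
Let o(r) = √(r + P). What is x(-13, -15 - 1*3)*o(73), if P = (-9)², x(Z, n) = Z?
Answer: -13*√154 ≈ -161.33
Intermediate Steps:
P = 81
o(r) = √(81 + r) (o(r) = √(r + 81) = √(81 + r))
x(-13, -15 - 1*3)*o(73) = -13*√(81 + 73) = -13*√154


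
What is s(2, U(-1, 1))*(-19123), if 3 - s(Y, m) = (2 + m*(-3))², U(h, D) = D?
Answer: -38246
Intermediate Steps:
s(Y, m) = 3 - (2 - 3*m)² (s(Y, m) = 3 - (2 + m*(-3))² = 3 - (2 - 3*m)²)
s(2, U(-1, 1))*(-19123) = (3 - (-2 + 3*1)²)*(-19123) = (3 - (-2 + 3)²)*(-19123) = (3 - 1*1²)*(-19123) = (3 - 1*1)*(-19123) = (3 - 1)*(-19123) = 2*(-19123) = -38246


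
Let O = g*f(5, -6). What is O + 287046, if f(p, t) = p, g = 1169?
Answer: 292891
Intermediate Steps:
O = 5845 (O = 1169*5 = 5845)
O + 287046 = 5845 + 287046 = 292891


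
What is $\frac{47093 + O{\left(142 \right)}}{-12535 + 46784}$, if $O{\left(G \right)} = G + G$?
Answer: $\frac{47377}{34249} \approx 1.3833$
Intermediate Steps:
$O{\left(G \right)} = 2 G$
$\frac{47093 + O{\left(142 \right)}}{-12535 + 46784} = \frac{47093 + 2 \cdot 142}{-12535 + 46784} = \frac{47093 + 284}{34249} = 47377 \cdot \frac{1}{34249} = \frac{47377}{34249}$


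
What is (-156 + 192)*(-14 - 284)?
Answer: -10728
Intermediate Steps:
(-156 + 192)*(-14 - 284) = 36*(-298) = -10728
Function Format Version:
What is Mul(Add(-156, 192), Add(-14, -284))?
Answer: -10728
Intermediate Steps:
Mul(Add(-156, 192), Add(-14, -284)) = Mul(36, -298) = -10728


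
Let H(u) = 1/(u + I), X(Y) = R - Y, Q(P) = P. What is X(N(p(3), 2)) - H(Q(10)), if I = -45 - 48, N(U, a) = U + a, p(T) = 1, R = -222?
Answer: -18674/83 ≈ -224.99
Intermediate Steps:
X(Y) = -222 - Y
I = -93
H(u) = 1/(-93 + u) (H(u) = 1/(u - 93) = 1/(-93 + u))
X(N(p(3), 2)) - H(Q(10)) = (-222 - (1 + 2)) - 1/(-93 + 10) = (-222 - 1*3) - 1/(-83) = (-222 - 3) - 1*(-1/83) = -225 + 1/83 = -18674/83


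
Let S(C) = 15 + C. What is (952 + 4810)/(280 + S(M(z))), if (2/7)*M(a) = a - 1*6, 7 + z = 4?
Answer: 11524/527 ≈ 21.867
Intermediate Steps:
z = -3 (z = -7 + 4 = -3)
M(a) = -21 + 7*a/2 (M(a) = 7*(a - 1*6)/2 = 7*(a - 6)/2 = 7*(-6 + a)/2 = -21 + 7*a/2)
(952 + 4810)/(280 + S(M(z))) = (952 + 4810)/(280 + (15 + (-21 + (7/2)*(-3)))) = 5762/(280 + (15 + (-21 - 21/2))) = 5762/(280 + (15 - 63/2)) = 5762/(280 - 33/2) = 5762/(527/2) = 5762*(2/527) = 11524/527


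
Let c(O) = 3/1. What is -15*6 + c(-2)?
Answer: -87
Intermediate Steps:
c(O) = 3 (c(O) = 3*1 = 3)
-15*6 + c(-2) = -15*6 + 3 = -90 + 3 = -87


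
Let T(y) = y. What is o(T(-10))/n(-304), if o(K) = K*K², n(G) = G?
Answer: 125/38 ≈ 3.2895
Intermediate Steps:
o(K) = K³
o(T(-10))/n(-304) = (-10)³/(-304) = -1000*(-1/304) = 125/38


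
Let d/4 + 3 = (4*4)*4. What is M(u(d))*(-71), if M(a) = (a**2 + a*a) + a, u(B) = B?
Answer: -8471436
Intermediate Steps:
d = 244 (d = -12 + 4*((4*4)*4) = -12 + 4*(16*4) = -12 + 4*64 = -12 + 256 = 244)
M(a) = a + 2*a**2 (M(a) = (a**2 + a**2) + a = 2*a**2 + a = a + 2*a**2)
M(u(d))*(-71) = (244*(1 + 2*244))*(-71) = (244*(1 + 488))*(-71) = (244*489)*(-71) = 119316*(-71) = -8471436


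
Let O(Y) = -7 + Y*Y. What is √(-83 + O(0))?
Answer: 3*I*√10 ≈ 9.4868*I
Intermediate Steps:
O(Y) = -7 + Y²
√(-83 + O(0)) = √(-83 + (-7 + 0²)) = √(-83 + (-7 + 0)) = √(-83 - 7) = √(-90) = 3*I*√10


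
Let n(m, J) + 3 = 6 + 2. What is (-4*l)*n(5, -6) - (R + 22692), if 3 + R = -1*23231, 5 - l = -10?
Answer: 242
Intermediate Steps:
l = 15 (l = 5 - 1*(-10) = 5 + 10 = 15)
R = -23234 (R = -3 - 1*23231 = -3 - 23231 = -23234)
n(m, J) = 5 (n(m, J) = -3 + (6 + 2) = -3 + 8 = 5)
(-4*l)*n(5, -6) - (R + 22692) = -4*15*5 - (-23234 + 22692) = -60*5 - 1*(-542) = -300 + 542 = 242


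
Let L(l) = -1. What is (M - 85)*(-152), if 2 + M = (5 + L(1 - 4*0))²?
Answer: 10792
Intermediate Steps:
M = 14 (M = -2 + (5 - 1)² = -2 + 4² = -2 + 16 = 14)
(M - 85)*(-152) = (14 - 85)*(-152) = -71*(-152) = 10792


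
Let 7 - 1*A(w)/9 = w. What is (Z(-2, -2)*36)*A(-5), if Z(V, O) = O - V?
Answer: 0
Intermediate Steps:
A(w) = 63 - 9*w
(Z(-2, -2)*36)*A(-5) = ((-2 - 1*(-2))*36)*(63 - 9*(-5)) = ((-2 + 2)*36)*(63 + 45) = (0*36)*108 = 0*108 = 0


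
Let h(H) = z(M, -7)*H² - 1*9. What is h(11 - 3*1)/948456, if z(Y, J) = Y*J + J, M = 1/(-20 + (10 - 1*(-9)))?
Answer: -1/105384 ≈ -9.4891e-6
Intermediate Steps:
M = -1 (M = 1/(-20 + (10 + 9)) = 1/(-20 + 19) = 1/(-1) = -1)
z(Y, J) = J + J*Y (z(Y, J) = J*Y + J = J + J*Y)
h(H) = -9 (h(H) = (-7*(1 - 1))*H² - 1*9 = (-7*0)*H² - 9 = 0*H² - 9 = 0 - 9 = -9)
h(11 - 3*1)/948456 = -9/948456 = -9*1/948456 = -1/105384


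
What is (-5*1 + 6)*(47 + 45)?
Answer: 92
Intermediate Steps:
(-5*1 + 6)*(47 + 45) = (-5 + 6)*92 = 1*92 = 92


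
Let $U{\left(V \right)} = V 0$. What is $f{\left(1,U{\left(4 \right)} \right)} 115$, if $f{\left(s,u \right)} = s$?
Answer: $115$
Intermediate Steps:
$U{\left(V \right)} = 0$
$f{\left(1,U{\left(4 \right)} \right)} 115 = 1 \cdot 115 = 115$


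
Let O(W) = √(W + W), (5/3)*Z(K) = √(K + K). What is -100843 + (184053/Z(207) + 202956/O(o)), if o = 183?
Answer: -100843 + 33826*√366/61 + 306755*√46/138 ≈ -75158.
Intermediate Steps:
Z(K) = 3*√2*√K/5 (Z(K) = 3*√(K + K)/5 = 3*√(2*K)/5 = 3*(√2*√K)/5 = 3*√2*√K/5)
O(W) = √2*√W (O(W) = √(2*W) = √2*√W)
-100843 + (184053/Z(207) + 202956/O(o)) = -100843 + (184053/((3*√2*√207/5)) + 202956/((√2*√183))) = -100843 + (184053/((3*√2*(3*√23)/5)) + 202956/(√366)) = -100843 + (184053/((9*√46/5)) + 202956*(√366/366)) = -100843 + (184053*(5*√46/414) + 33826*√366/61) = -100843 + (306755*√46/138 + 33826*√366/61) = -100843 + (33826*√366/61 + 306755*√46/138) = -100843 + 33826*√366/61 + 306755*√46/138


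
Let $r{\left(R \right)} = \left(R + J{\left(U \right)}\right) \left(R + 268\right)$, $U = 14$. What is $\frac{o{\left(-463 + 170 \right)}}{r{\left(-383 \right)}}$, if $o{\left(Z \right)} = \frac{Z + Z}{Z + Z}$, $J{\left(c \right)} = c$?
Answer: $\frac{1}{42435} \approx 2.3565 \cdot 10^{-5}$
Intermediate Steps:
$r{\left(R \right)} = \left(14 + R\right) \left(268 + R\right)$ ($r{\left(R \right)} = \left(R + 14\right) \left(R + 268\right) = \left(14 + R\right) \left(268 + R\right)$)
$o{\left(Z \right)} = 1$ ($o{\left(Z \right)} = \frac{2 Z}{2 Z} = 2 Z \frac{1}{2 Z} = 1$)
$\frac{o{\left(-463 + 170 \right)}}{r{\left(-383 \right)}} = 1 \frac{1}{3752 + \left(-383\right)^{2} + 282 \left(-383\right)} = 1 \frac{1}{3752 + 146689 - 108006} = 1 \cdot \frac{1}{42435} = \frac{1}{42435}$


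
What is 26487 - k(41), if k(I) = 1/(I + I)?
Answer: 2171933/82 ≈ 26487.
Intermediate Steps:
k(I) = 1/(2*I)
26487 - k(41) = 26487 - 1/(2*41) = 26487 - 1*1/82 = 26487 - 1/82 = 2171933/82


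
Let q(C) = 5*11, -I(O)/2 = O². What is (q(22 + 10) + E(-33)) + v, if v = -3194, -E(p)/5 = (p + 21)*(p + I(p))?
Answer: -135799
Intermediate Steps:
I(O) = -2*O²
E(p) = -5*(21 + p)*(p - 2*p²) (E(p) = -5*(p + 21)*(p - 2*p²) = -5*(21 + p)*(p - 2*p²))
q(C) = 55
(q(22 + 10) + E(-33)) + v = (55 + 5*(-33)*(-21 + 2*(-33)² + 41*(-33))) - 3194 = (55 + 5*(-33)*(-21 + 2*1089 - 1353)) - 3194 = (55 + 5*(-33)*(-21 + 2178 - 1353)) - 3194 = (55 + 5*(-33)*804) - 3194 = (55 - 132660) - 3194 = -132605 - 3194 = -135799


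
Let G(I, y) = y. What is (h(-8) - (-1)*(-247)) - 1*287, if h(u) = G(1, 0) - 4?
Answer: -538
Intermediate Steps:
h(u) = -4 (h(u) = 0 - 4 = -4)
(h(-8) - (-1)*(-247)) - 1*287 = (-4 - (-1)*(-247)) - 1*287 = (-4 - 1*247) - 287 = (-4 - 247) - 287 = -251 - 287 = -538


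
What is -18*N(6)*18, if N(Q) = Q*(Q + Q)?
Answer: -23328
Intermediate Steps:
N(Q) = 2*Q² (N(Q) = Q*(2*Q) = 2*Q²)
-18*N(6)*18 = -36*6²*18 = -36*36*18 = -18*72*18 = -1296*18 = -23328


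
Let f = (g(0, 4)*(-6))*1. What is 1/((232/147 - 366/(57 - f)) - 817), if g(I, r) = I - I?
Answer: -2793/2295407 ≈ -0.0012168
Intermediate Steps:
g(I, r) = 0
f = 0 (f = (0*(-6))*1 = 0*1 = 0)
1/((232/147 - 366/(57 - f)) - 817) = 1/((232/147 - 366/(57 - 1*0)) - 817) = 1/((232*(1/147) - 366/(57 + 0)) - 817) = 1/((232/147 - 366/57) - 817) = 1/((232/147 - 366*1/57) - 817) = 1/((232/147 - 122/19) - 817) = 1/(-13526/2793 - 817) = 1/(-2295407/2793) = -2793/2295407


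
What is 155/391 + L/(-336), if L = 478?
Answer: -67409/65688 ≈ -1.0262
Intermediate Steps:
155/391 + L/(-336) = 155/391 + 478/(-336) = 155*(1/391) + 478*(-1/336) = 155/391 - 239/168 = -67409/65688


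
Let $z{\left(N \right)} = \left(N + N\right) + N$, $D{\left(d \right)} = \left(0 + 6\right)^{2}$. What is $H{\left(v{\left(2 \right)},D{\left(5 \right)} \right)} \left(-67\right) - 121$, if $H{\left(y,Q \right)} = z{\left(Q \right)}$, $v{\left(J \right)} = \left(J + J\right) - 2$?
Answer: $-7357$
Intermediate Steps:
$v{\left(J \right)} = -2 + 2 J$ ($v{\left(J \right)} = 2 J - 2 = -2 + 2 J$)
$D{\left(d \right)} = 36$ ($D{\left(d \right)} = 6^{2} = 36$)
$z{\left(N \right)} = 3 N$ ($z{\left(N \right)} = 2 N + N = 3 N$)
$H{\left(y,Q \right)} = 3 Q$
$H{\left(v{\left(2 \right)},D{\left(5 \right)} \right)} \left(-67\right) - 121 = 3 \cdot 36 \left(-67\right) - 121 = 108 \left(-67\right) - 121 = -7236 - 121 = -7357$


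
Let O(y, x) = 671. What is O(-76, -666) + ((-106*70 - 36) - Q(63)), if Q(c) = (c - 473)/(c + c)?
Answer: -427250/63 ≈ -6781.7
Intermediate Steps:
Q(c) = (-473 + c)/(2*c) (Q(c) = (-473 + c)/((2*c)) = (-473 + c)*(1/(2*c)) = (-473 + c)/(2*c))
O(-76, -666) + ((-106*70 - 36) - Q(63)) = 671 + ((-106*70 - 36) - (-473 + 63)/(2*63)) = 671 + ((-7420 - 36) - (-410)/(2*63)) = 671 + (-7456 - 1*(-205/63)) = 671 + (-7456 + 205/63) = 671 - 469523/63 = -427250/63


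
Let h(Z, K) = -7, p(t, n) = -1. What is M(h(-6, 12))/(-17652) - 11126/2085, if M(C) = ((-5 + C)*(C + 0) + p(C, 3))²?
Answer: -70253239/12268140 ≈ -5.7265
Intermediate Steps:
M(C) = (-1 + C*(-5 + C))² (M(C) = ((-5 + C)*(C + 0) - 1)² = ((-5 + C)*C - 1)² = (C*(-5 + C) - 1)² = (-1 + C*(-5 + C))²)
M(h(-6, 12))/(-17652) - 11126/2085 = (1 - 1*(-7)² + 5*(-7))²/(-17652) - 11126/2085 = (1 - 1*49 - 35)²*(-1/17652) - 11126*1/2085 = (1 - 49 - 35)²*(-1/17652) - 11126/2085 = (-83)²*(-1/17652) - 11126/2085 = 6889*(-1/17652) - 11126/2085 = -6889/17652 - 11126/2085 = -70253239/12268140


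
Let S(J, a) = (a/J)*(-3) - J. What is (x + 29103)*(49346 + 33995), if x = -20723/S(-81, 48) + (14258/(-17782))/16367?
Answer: 260687648852038019951/108411652765 ≈ 2.4046e+9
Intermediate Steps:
S(J, a) = -J - 3*a/J (S(J, a) = -3*a/J - J = -J - 3*a/J)
x = -27140316884584/108411652765 (x = -20723/(-1*(-81) - 3*48/(-81)) + (14258/(-17782))/16367 = -20723/(81 - 3*48*(-1/81)) + (14258*(-1/17782))*(1/16367) = -20723/(81 + 16/9) - 7129/8891*1/16367 = -20723/745/9 - 7129/145518997 = -20723*9/745 - 7129/145518997 = -186507/745 - 7129/145518997 = -27140316884584/108411652765 ≈ -250.34)
(x + 29103)*(49346 + 33995) = (-27140316884584/108411652765 + 29103)*(49346 + 33995) = (3127964013535211/108411652765)*83341 = 260687648852038019951/108411652765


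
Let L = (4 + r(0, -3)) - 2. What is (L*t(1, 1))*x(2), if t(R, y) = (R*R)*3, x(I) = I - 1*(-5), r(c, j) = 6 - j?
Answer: 231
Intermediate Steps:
x(I) = 5 + I (x(I) = I + 5 = 5 + I)
t(R, y) = 3*R**2 (t(R, y) = R**2*3 = 3*R**2)
L = 11 (L = (4 + (6 - 1*(-3))) - 2 = (4 + (6 + 3)) - 2 = (4 + 9) - 2 = 13 - 2 = 11)
(L*t(1, 1))*x(2) = (11*(3*1**2))*(5 + 2) = (11*(3*1))*7 = (11*3)*7 = 33*7 = 231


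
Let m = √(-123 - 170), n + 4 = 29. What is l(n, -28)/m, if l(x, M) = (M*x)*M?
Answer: -19600*I*√293/293 ≈ -1145.0*I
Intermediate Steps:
n = 25 (n = -4 + 29 = 25)
l(x, M) = x*M²
m = I*√293 (m = √(-293) = I*√293 ≈ 17.117*I)
l(n, -28)/m = (25*(-28)²)/((I*√293)) = (25*784)*(-I*√293/293) = 19600*(-I*√293/293) = -19600*I*√293/293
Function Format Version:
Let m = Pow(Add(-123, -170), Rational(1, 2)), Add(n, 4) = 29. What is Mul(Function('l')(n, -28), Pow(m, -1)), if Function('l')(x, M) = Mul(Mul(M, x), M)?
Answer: Mul(Rational(-19600, 293), I, Pow(293, Rational(1, 2))) ≈ Mul(-1145.0, I)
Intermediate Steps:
n = 25 (n = Add(-4, 29) = 25)
Function('l')(x, M) = Mul(x, Pow(M, 2))
m = Mul(I, Pow(293, Rational(1, 2))) (m = Pow(-293, Rational(1, 2)) = Mul(I, Pow(293, Rational(1, 2))) ≈ Mul(17.117, I))
Mul(Function('l')(n, -28), Pow(m, -1)) = Mul(Mul(25, Pow(-28, 2)), Pow(Mul(I, Pow(293, Rational(1, 2))), -1)) = Mul(Mul(25, 784), Mul(Rational(-1, 293), I, Pow(293, Rational(1, 2)))) = Mul(19600, Mul(Rational(-1, 293), I, Pow(293, Rational(1, 2)))) = Mul(Rational(-19600, 293), I, Pow(293, Rational(1, 2)))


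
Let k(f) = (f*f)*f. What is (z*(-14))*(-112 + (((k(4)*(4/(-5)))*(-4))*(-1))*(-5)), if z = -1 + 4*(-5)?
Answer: 268128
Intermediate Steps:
k(f) = f³ (k(f) = f²*f = f³)
z = -21 (z = -1 - 20 = -21)
(z*(-14))*(-112 + (((k(4)*(4/(-5)))*(-4))*(-1))*(-5)) = (-21*(-14))*(-112 + (((4³*(4/(-5)))*(-4))*(-1))*(-5)) = 294*(-112 + (((64*(4*(-⅕)))*(-4))*(-1))*(-5)) = 294*(-112 + (((64*(-⅘))*(-4))*(-1))*(-5)) = 294*(-112 + (-256/5*(-4)*(-1))*(-5)) = 294*(-112 + ((1024/5)*(-1))*(-5)) = 294*(-112 - 1024/5*(-5)) = 294*(-112 + 1024) = 294*912 = 268128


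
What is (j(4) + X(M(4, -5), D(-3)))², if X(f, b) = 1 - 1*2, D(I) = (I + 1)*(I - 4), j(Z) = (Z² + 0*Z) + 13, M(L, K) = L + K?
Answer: 784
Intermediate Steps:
M(L, K) = K + L
j(Z) = 13 + Z² (j(Z) = (Z² + 0) + 13 = Z² + 13 = 13 + Z²)
D(I) = (1 + I)*(-4 + I)
X(f, b) = -1 (X(f, b) = 1 - 2 = -1)
(j(4) + X(M(4, -5), D(-3)))² = ((13 + 4²) - 1)² = ((13 + 16) - 1)² = (29 - 1)² = 28² = 784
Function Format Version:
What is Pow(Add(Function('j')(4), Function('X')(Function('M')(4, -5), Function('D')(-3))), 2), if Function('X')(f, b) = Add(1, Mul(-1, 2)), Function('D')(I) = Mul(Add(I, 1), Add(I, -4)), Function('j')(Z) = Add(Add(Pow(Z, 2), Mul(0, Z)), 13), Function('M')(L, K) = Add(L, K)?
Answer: 784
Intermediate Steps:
Function('M')(L, K) = Add(K, L)
Function('j')(Z) = Add(13, Pow(Z, 2)) (Function('j')(Z) = Add(Add(Pow(Z, 2), 0), 13) = Add(Pow(Z, 2), 13) = Add(13, Pow(Z, 2)))
Function('D')(I) = Mul(Add(1, I), Add(-4, I))
Function('X')(f, b) = -1 (Function('X')(f, b) = Add(1, -2) = -1)
Pow(Add(Function('j')(4), Function('X')(Function('M')(4, -5), Function('D')(-3))), 2) = Pow(Add(Add(13, Pow(4, 2)), -1), 2) = Pow(Add(Add(13, 16), -1), 2) = Pow(Add(29, -1), 2) = Pow(28, 2) = 784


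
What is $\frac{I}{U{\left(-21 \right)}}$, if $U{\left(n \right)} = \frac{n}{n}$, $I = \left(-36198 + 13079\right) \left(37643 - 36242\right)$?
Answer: $-32389719$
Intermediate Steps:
$I = -32389719$ ($I = \left(-23119\right) 1401 = -32389719$)
$U{\left(n \right)} = 1$
$\frac{I}{U{\left(-21 \right)}} = - \frac{32389719}{1} = \left(-32389719\right) 1 = -32389719$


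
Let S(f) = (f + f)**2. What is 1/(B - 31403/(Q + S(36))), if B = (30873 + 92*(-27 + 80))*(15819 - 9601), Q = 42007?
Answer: 47191/10489959093459 ≈ 4.4987e-9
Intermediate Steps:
S(f) = 4*f**2 (S(f) = (2*f)**2 = 4*f**2)
B = 222287282 (B = (30873 + 92*53)*6218 = (30873 + 4876)*6218 = 35749*6218 = 222287282)
1/(B - 31403/(Q + S(36))) = 1/(222287282 - 31403/(42007 + 4*36**2)) = 1/(222287282 - 31403/(42007 + 4*1296)) = 1/(222287282 - 31403/(42007 + 5184)) = 1/(222287282 - 31403/47191) = 1/(10489959093459/47191) = 47191/10489959093459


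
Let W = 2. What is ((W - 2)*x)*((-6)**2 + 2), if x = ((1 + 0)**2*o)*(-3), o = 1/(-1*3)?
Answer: 0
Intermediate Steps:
o = -1/3 (o = 1/(-3) = -1/3 ≈ -0.33333)
x = 1 (x = ((1 + 0)**2*(-1/3))*(-3) = (1**2*(-1/3))*(-3) = (1*(-1/3))*(-3) = -1/3*(-3) = 1)
((W - 2)*x)*((-6)**2 + 2) = ((2 - 2)*1)*((-6)**2 + 2) = (0*1)*(36 + 2) = 0*38 = 0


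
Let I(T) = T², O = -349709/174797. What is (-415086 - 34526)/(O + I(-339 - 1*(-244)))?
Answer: -19647707191/394298304 ≈ -49.830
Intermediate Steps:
O = -349709/174797 (O = -349709*1/174797 = -349709/174797 ≈ -2.0007)
(-415086 - 34526)/(O + I(-339 - 1*(-244))) = (-415086 - 34526)/(-349709/174797 + (-339 - 1*(-244))²) = -449612/(-349709/174797 + (-339 + 244)²) = -449612/(-349709/174797 + (-95)²) = -449612/(-349709/174797 + 9025) = -449612/1577193216/174797 = -449612*174797/1577193216 = -19647707191/394298304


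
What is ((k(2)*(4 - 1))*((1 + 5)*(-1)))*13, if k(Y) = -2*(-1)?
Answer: -468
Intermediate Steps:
k(Y) = 2
((k(2)*(4 - 1))*((1 + 5)*(-1)))*13 = ((2*(4 - 1))*((1 + 5)*(-1)))*13 = ((2*3)*(6*(-1)))*13 = (6*(-6))*13 = -36*13 = -468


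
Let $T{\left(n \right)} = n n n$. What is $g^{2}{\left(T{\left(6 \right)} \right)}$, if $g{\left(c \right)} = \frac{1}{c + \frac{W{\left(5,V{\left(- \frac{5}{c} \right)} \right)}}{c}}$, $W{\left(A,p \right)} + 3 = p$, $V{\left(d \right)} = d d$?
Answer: $\frac{101559956668416}{4737772107004766449} \approx 2.1436 \cdot 10^{-5}$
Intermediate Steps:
$V{\left(d \right)} = d^{2}$
$W{\left(A,p \right)} = -3 + p$
$T{\left(n \right)} = n^{3}$ ($T{\left(n \right)} = n^{2} n = n^{3}$)
$g{\left(c \right)} = \frac{1}{c + \frac{-3 + \frac{25}{c^{2}}}{c}}$ ($g{\left(c \right)} = \frac{1}{c + \frac{-3 + \left(- \frac{5}{c}\right)^{2}}{c}} = \frac{1}{c + \frac{-3 + \frac{25}{c^{2}}}{c}}$)
$g^{2}{\left(T{\left(6 \right)} \right)} = \left(\frac{\left(6^{3}\right)^{3}}{25 + \left(6^{3}\right)^{4} - 3 \left(6^{3}\right)^{2}}\right)^{2} = \left(\frac{216^{3}}{25 + 216^{4} - 3 \cdot 216^{2}}\right)^{2} = \left(\frac{10077696}{25 + 2176782336 - 139968}\right)^{2} = \left(\frac{10077696}{2176642393}\right)^{2} = \frac{101559956668416}{4737772107004766449}$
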